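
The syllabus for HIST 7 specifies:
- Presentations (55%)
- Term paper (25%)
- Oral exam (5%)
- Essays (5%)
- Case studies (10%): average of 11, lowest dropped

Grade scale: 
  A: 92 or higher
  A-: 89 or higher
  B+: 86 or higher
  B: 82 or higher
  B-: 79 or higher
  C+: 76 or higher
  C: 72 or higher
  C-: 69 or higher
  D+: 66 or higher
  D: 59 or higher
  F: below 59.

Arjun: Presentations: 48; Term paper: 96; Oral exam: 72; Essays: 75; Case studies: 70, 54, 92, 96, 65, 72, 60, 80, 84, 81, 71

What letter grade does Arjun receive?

Case studies: drop 54 → average of remaining 10 = 771/10 = 77.1
Weighted total:
  Presentations 48 × 0.55 = 26.4
  Term paper 96 × 0.25 = 24
  Oral exam 72 × 0.05 = 3.6
  Essays 75 × 0.05 = 3.75
  Case studies 77.1 × 0.1 = 7.71
Sum = 65.46
65.46 is ≥ 59 and < 66 → D

D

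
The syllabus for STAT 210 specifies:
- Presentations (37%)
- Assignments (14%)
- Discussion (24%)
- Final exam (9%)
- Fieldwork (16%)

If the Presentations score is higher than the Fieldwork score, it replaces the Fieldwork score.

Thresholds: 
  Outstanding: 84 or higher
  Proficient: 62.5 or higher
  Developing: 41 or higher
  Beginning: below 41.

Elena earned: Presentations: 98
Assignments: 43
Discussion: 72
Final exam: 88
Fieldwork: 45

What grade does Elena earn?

Proficient

Presentations (98) > Fieldwork (45), so Fieldwork counts as 98.
Weighted total:
  Presentations 98 × 0.37 = 36.26
  Assignments 43 × 0.14 = 6.02
  Discussion 72 × 0.24 = 17.28
  Final exam 88 × 0.09 = 7.92
  Fieldwork 98 × 0.16 = 15.68
Sum = 83.16
83.16 is ≥ 62.5 and < 84 → Proficient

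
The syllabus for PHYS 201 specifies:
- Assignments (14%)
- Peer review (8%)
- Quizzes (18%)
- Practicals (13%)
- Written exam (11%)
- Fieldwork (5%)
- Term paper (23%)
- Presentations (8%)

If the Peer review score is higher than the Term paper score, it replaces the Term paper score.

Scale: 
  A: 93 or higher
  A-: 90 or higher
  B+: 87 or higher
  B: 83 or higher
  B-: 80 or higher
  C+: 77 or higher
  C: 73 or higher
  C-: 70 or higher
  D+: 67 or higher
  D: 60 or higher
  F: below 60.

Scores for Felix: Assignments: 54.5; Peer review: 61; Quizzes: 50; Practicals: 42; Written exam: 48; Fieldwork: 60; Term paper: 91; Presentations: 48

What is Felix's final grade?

D

Peer review (61) ≤ Term paper (91), so Term paper stays at 91.
Weighted total:
  Assignments 54.5 × 0.14 = 7.63
  Peer review 61 × 0.08 = 4.88
  Quizzes 50 × 0.18 = 9
  Practicals 42 × 0.13 = 5.46
  Written exam 48 × 0.11 = 5.28
  Fieldwork 60 × 0.05 = 3
  Term paper 91 × 0.23 = 20.93
  Presentations 48 × 0.08 = 3.84
Sum = 60.02
60.02 is ≥ 60 and < 67 → D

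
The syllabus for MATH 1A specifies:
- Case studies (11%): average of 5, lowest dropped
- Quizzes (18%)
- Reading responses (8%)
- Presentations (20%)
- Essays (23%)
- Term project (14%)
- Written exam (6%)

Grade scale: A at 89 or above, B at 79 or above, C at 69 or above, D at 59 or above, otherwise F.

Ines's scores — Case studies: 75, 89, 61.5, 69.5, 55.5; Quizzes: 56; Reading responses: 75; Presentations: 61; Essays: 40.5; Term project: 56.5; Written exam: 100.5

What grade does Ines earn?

D

Case studies: drop 55.5 → average of remaining 4 = 295/4 = 73.75
Weighted total:
  Case studies 73.75 × 0.11 = 8.1125
  Quizzes 56 × 0.18 = 10.08
  Reading responses 75 × 0.08 = 6
  Presentations 61 × 0.2 = 12.2
  Essays 40.5 × 0.23 = 9.315
  Term project 56.5 × 0.14 = 7.91
  Written exam 100.5 × 0.06 = 6.03
Sum = 59.6475
59.6475 is ≥ 59 and < 69 → D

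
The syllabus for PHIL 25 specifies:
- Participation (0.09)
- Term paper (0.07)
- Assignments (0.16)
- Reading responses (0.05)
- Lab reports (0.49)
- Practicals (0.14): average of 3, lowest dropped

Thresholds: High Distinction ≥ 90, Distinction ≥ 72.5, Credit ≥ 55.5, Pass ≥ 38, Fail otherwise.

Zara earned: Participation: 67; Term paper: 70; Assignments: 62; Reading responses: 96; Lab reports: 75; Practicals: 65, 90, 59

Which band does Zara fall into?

Practicals: drop 59 → average of remaining 2 = 155/2 = 77.5
Weighted total:
  Participation 67 × 0.09 = 6.03
  Term paper 70 × 0.07 = 4.9
  Assignments 62 × 0.16 = 9.92
  Reading responses 96 × 0.05 = 4.8
  Lab reports 75 × 0.49 = 36.75
  Practicals 77.5 × 0.14 = 10.85
Sum = 73.25
73.25 is ≥ 72.5 and < 90 → Distinction

Distinction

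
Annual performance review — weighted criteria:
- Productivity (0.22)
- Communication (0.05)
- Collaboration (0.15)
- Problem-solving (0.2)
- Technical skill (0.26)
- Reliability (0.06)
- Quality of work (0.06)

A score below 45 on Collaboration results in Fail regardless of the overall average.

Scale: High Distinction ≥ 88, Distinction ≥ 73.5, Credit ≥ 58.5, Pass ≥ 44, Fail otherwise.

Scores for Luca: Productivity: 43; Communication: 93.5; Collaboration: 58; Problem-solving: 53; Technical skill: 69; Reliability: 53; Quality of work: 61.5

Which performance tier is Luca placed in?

Collaboration score 58 ≥ 45: minimum met.
Weighted total:
  Productivity 43 × 0.22 = 9.46
  Communication 93.5 × 0.05 = 4.675
  Collaboration 58 × 0.15 = 8.7
  Problem-solving 53 × 0.2 = 10.6
  Technical skill 69 × 0.26 = 17.94
  Reliability 53 × 0.06 = 3.18
  Quality of work 61.5 × 0.06 = 3.69
Sum = 58.245
58.245 is ≥ 44 and < 58.5 → Pass

Pass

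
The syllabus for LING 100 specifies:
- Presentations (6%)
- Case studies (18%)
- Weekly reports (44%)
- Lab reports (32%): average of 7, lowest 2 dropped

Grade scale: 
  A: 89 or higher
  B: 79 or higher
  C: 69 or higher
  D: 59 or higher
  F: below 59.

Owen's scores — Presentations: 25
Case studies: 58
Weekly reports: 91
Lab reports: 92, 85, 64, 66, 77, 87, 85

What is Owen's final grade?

B

Lab reports: drop 64, 66 → average of remaining 5 = 426/5 = 85.2
Weighted total:
  Presentations 25 × 0.06 = 1.5
  Case studies 58 × 0.18 = 10.44
  Weekly reports 91 × 0.44 = 40.04
  Lab reports 85.2 × 0.32 = 27.264
Sum = 79.244
79.244 is ≥ 79 and < 89 → B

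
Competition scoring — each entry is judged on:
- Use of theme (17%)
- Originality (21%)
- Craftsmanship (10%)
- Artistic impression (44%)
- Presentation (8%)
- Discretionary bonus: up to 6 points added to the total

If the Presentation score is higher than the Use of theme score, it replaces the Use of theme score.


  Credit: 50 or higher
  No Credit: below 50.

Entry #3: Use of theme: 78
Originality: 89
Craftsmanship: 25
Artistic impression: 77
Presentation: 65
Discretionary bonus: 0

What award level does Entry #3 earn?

Credit

Presentation (65) ≤ Use of theme (78), so Use of theme stays at 78.
Weighted total:
  Use of theme 78 × 0.17 = 13.26
  Originality 89 × 0.21 = 18.69
  Craftsmanship 25 × 0.1 = 2.5
  Artistic impression 77 × 0.44 = 33.88
  Presentation 65 × 0.08 = 5.2
Sum = 73.53
Discretionary bonus: 73.53 + 0 = 73.53
73.53 ≥ 50 → Credit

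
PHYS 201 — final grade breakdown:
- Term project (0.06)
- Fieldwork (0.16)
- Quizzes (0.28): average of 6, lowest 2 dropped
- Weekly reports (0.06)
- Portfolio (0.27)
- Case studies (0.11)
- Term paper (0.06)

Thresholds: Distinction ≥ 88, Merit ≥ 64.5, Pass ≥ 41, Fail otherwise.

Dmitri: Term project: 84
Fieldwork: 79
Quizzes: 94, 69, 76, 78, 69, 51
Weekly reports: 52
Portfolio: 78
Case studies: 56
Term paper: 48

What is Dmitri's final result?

Quizzes: drop 51, 69 → average of remaining 4 = 317/4 = 79.25
Weighted total:
  Term project 84 × 0.06 = 5.04
  Fieldwork 79 × 0.16 = 12.64
  Quizzes 79.25 × 0.28 = 22.19
  Weekly reports 52 × 0.06 = 3.12
  Portfolio 78 × 0.27 = 21.06
  Case studies 56 × 0.11 = 6.16
  Term paper 48 × 0.06 = 2.88
Sum = 73.09
73.09 is ≥ 64.5 and < 88 → Merit

Merit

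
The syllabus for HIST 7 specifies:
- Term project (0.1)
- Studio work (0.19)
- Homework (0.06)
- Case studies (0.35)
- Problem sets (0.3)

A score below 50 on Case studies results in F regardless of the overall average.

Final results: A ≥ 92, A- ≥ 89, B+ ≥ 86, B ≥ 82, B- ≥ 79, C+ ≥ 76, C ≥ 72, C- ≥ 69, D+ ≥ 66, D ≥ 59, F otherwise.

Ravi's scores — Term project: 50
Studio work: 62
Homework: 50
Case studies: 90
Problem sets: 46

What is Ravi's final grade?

D

Case studies score 90 ≥ 50: minimum met.
Weighted total:
  Term project 50 × 0.1 = 5
  Studio work 62 × 0.19 = 11.78
  Homework 50 × 0.06 = 3
  Case studies 90 × 0.35 = 31.5
  Problem sets 46 × 0.3 = 13.8
Sum = 65.08
65.08 is ≥ 59 and < 66 → D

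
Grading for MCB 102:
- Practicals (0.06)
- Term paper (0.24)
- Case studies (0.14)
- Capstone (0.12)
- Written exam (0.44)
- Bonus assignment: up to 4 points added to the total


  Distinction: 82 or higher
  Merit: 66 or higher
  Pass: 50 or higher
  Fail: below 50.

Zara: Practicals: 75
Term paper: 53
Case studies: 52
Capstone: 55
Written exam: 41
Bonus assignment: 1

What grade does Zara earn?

Weighted total:
  Practicals 75 × 0.06 = 4.5
  Term paper 53 × 0.24 = 12.72
  Case studies 52 × 0.14 = 7.28
  Capstone 55 × 0.12 = 6.6
  Written exam 41 × 0.44 = 18.04
Sum = 49.14
Bonus assignment: 49.14 + 1 = 50.14
50.14 is ≥ 50 and < 66 → Pass

Pass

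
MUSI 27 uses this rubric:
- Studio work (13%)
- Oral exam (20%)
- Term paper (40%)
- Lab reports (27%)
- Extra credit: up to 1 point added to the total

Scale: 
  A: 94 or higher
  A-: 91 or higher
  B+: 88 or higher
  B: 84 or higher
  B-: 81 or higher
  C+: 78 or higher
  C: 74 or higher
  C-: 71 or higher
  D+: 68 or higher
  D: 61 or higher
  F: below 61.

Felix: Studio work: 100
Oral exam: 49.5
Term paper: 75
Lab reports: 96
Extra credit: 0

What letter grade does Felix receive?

Weighted total:
  Studio work 100 × 0.13 = 13
  Oral exam 49.5 × 0.2 = 9.9
  Term paper 75 × 0.4 = 30
  Lab reports 96 × 0.27 = 25.92
Sum = 78.82
Extra credit: 78.82 + 0 = 78.82
78.82 is ≥ 78 and < 81 → C+

C+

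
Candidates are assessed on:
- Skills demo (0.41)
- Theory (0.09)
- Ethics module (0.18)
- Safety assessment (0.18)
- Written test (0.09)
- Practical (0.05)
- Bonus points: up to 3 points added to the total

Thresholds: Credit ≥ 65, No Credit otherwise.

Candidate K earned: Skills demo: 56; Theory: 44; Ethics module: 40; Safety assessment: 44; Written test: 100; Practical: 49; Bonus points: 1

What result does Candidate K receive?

No Credit

Weighted total:
  Skills demo 56 × 0.41 = 22.96
  Theory 44 × 0.09 = 3.96
  Ethics module 40 × 0.18 = 7.2
  Safety assessment 44 × 0.18 = 7.92
  Written test 100 × 0.09 = 9
  Practical 49 × 0.05 = 2.45
Sum = 53.49
Bonus points: 53.49 + 1 = 54.49
54.49 < 65 → No Credit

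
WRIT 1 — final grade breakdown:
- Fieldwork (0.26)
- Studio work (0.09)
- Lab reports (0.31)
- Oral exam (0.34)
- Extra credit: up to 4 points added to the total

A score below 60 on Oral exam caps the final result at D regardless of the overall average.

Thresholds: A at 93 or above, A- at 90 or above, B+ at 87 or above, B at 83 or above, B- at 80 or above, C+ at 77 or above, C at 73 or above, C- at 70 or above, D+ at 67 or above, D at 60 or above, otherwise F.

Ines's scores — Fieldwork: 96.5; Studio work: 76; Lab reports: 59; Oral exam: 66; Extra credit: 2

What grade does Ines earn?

Oral exam score 66 ≥ 60: minimum met.
Weighted total:
  Fieldwork 96.5 × 0.26 = 25.09
  Studio work 76 × 0.09 = 6.84
  Lab reports 59 × 0.31 = 18.29
  Oral exam 66 × 0.34 = 22.44
Sum = 72.66
Extra credit: 72.66 + 2 = 74.66
74.66 is ≥ 73 and < 77 → C

C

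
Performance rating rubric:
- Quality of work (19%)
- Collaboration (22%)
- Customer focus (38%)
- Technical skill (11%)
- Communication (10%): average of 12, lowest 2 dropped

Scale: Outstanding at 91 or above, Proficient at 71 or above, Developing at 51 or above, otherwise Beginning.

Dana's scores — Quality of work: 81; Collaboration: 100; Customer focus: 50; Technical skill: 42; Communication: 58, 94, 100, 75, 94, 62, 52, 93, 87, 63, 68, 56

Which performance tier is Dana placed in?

Communication: drop 52, 56 → average of remaining 10 = 794/10 = 79.4
Weighted total:
  Quality of work 81 × 0.19 = 15.39
  Collaboration 100 × 0.22 = 22
  Customer focus 50 × 0.38 = 19
  Technical skill 42 × 0.11 = 4.62
  Communication 79.4 × 0.1 = 7.94
Sum = 68.95
68.95 is ≥ 51 and < 71 → Developing

Developing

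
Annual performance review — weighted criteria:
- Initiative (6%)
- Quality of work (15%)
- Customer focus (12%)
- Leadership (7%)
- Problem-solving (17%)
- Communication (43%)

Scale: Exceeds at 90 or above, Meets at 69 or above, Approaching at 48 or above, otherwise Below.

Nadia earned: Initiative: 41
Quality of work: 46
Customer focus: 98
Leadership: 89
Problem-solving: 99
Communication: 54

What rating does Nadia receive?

Weighted total:
  Initiative 41 × 0.06 = 2.46
  Quality of work 46 × 0.15 = 6.9
  Customer focus 98 × 0.12 = 11.76
  Leadership 89 × 0.07 = 6.23
  Problem-solving 99 × 0.17 = 16.83
  Communication 54 × 0.43 = 23.22
Sum = 67.4
67.4 is ≥ 48 and < 69 → Approaching

Approaching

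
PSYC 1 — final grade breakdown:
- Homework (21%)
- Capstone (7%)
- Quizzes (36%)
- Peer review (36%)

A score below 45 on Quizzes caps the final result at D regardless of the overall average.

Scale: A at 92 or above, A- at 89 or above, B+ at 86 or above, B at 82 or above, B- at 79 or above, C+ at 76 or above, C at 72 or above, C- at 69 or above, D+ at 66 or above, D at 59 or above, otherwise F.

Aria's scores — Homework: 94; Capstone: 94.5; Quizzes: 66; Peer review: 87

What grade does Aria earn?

B-

Quizzes score 66 ≥ 45: minimum met.
Weighted total:
  Homework 94 × 0.21 = 19.74
  Capstone 94.5 × 0.07 = 6.615
  Quizzes 66 × 0.36 = 23.76
  Peer review 87 × 0.36 = 31.32
Sum = 81.435
81.435 is ≥ 79 and < 82 → B-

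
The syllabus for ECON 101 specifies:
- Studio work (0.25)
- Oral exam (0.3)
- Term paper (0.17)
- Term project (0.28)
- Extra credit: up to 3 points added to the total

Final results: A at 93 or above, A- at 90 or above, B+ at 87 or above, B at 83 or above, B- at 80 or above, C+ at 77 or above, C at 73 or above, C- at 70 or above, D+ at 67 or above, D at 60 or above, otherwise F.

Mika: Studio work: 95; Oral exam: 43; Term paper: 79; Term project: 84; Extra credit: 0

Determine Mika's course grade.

Weighted total:
  Studio work 95 × 0.25 = 23.75
  Oral exam 43 × 0.3 = 12.9
  Term paper 79 × 0.17 = 13.43
  Term project 84 × 0.28 = 23.52
Sum = 73.6
Extra credit: 73.6 + 0 = 73.6
73.6 is ≥ 73 and < 77 → C

C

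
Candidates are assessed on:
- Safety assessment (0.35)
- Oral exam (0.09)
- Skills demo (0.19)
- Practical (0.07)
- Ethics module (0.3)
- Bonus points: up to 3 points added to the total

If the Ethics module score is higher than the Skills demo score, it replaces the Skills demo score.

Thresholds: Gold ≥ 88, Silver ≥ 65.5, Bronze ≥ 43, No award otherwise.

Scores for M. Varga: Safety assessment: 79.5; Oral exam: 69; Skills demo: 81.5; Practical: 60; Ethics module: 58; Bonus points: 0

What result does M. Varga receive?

Ethics module (58) ≤ Skills demo (81.5), so Skills demo stays at 81.5.
Weighted total:
  Safety assessment 79.5 × 0.35 = 27.825
  Oral exam 69 × 0.09 = 6.21
  Skills demo 81.5 × 0.19 = 15.485
  Practical 60 × 0.07 = 4.2
  Ethics module 58 × 0.3 = 17.4
Sum = 71.12
Bonus points: 71.12 + 0 = 71.12
71.12 is ≥ 65.5 and < 88 → Silver

Silver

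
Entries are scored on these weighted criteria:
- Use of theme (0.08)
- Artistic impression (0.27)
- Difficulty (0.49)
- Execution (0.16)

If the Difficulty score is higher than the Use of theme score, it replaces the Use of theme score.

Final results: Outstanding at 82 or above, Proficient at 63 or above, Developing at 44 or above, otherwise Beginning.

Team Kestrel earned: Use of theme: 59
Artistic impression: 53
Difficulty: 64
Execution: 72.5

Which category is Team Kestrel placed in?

Developing

Difficulty (64) > Use of theme (59), so Use of theme counts as 64.
Weighted total:
  Use of theme 64 × 0.08 = 5.12
  Artistic impression 53 × 0.27 = 14.31
  Difficulty 64 × 0.49 = 31.36
  Execution 72.5 × 0.16 = 11.6
Sum = 62.39
62.39 is ≥ 44 and < 63 → Developing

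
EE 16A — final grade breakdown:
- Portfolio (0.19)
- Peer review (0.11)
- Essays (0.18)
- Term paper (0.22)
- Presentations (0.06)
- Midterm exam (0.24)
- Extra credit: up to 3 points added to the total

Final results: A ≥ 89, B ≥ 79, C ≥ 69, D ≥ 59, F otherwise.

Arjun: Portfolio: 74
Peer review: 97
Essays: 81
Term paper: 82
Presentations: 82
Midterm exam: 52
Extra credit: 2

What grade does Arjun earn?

C

Weighted total:
  Portfolio 74 × 0.19 = 14.06
  Peer review 97 × 0.11 = 10.67
  Essays 81 × 0.18 = 14.58
  Term paper 82 × 0.22 = 18.04
  Presentations 82 × 0.06 = 4.92
  Midterm exam 52 × 0.24 = 12.48
Sum = 74.75
Extra credit: 74.75 + 2 = 76.75
76.75 is ≥ 69 and < 79 → C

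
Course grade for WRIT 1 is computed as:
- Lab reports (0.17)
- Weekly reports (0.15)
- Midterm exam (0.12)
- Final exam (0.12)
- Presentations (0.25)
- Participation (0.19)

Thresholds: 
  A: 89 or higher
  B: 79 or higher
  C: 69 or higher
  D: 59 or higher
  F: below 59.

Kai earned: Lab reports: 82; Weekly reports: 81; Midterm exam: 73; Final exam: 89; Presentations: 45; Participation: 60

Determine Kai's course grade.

D

Weighted total:
  Lab reports 82 × 0.17 = 13.94
  Weekly reports 81 × 0.15 = 12.15
  Midterm exam 73 × 0.12 = 8.76
  Final exam 89 × 0.12 = 10.68
  Presentations 45 × 0.25 = 11.25
  Participation 60 × 0.19 = 11.4
Sum = 68.18
68.18 is ≥ 59 and < 69 → D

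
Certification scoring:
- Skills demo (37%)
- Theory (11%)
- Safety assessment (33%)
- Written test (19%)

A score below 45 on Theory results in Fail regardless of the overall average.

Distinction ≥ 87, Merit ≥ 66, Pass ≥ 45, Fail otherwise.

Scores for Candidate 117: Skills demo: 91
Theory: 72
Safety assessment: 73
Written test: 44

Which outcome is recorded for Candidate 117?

Theory score 72 ≥ 45: minimum met.
Weighted total:
  Skills demo 91 × 0.37 = 33.67
  Theory 72 × 0.11 = 7.92
  Safety assessment 73 × 0.33 = 24.09
  Written test 44 × 0.19 = 8.36
Sum = 74.04
74.04 is ≥ 66 and < 87 → Merit

Merit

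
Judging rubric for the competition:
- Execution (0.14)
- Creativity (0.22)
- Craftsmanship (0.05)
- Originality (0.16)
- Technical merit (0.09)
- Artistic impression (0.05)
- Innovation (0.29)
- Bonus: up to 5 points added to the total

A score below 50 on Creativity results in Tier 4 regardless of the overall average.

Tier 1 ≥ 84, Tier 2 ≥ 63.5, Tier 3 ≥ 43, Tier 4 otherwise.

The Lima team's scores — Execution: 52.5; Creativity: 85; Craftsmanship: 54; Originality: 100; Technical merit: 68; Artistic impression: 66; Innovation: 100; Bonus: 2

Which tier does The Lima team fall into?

Tier 1

Creativity score 85 ≥ 50: minimum met.
Weighted total:
  Execution 52.5 × 0.14 = 7.35
  Creativity 85 × 0.22 = 18.7
  Craftsmanship 54 × 0.05 = 2.7
  Originality 100 × 0.16 = 16
  Technical merit 68 × 0.09 = 6.12
  Artistic impression 66 × 0.05 = 3.3
  Innovation 100 × 0.29 = 29
Sum = 83.17
Bonus: 83.17 + 2 = 85.17
85.17 ≥ 84 → Tier 1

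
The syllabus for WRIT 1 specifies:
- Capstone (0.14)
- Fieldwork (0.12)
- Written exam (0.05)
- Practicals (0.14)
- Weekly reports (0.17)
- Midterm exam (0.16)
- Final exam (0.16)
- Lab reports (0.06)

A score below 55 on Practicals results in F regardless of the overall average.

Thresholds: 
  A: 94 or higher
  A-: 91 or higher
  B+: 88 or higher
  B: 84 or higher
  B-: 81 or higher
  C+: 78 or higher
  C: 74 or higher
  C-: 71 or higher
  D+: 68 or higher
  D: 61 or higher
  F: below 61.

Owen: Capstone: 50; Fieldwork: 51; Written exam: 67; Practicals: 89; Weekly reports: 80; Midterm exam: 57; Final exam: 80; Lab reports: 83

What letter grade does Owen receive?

Practicals score 89 ≥ 55: minimum met.
Weighted total:
  Capstone 50 × 0.14 = 7
  Fieldwork 51 × 0.12 = 6.12
  Written exam 67 × 0.05 = 3.35
  Practicals 89 × 0.14 = 12.46
  Weekly reports 80 × 0.17 = 13.6
  Midterm exam 57 × 0.16 = 9.12
  Final exam 80 × 0.16 = 12.8
  Lab reports 83 × 0.06 = 4.98
Sum = 69.43
69.43 is ≥ 68 and < 71 → D+

D+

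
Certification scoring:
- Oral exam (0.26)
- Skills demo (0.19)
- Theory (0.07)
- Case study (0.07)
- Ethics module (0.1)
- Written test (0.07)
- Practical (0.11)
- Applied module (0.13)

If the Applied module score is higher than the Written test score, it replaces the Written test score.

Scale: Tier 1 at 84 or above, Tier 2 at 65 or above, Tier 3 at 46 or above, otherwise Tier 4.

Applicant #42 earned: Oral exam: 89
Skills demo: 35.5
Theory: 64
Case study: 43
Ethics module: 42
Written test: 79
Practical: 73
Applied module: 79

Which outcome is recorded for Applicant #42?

Applied module (79) ≤ Written test (79), so Written test stays at 79.
Weighted total:
  Oral exam 89 × 0.26 = 23.14
  Skills demo 35.5 × 0.19 = 6.745
  Theory 64 × 0.07 = 4.48
  Case study 43 × 0.07 = 3.01
  Ethics module 42 × 0.1 = 4.2
  Written test 79 × 0.07 = 5.53
  Practical 73 × 0.11 = 8.03
  Applied module 79 × 0.13 = 10.27
Sum = 65.405
65.405 is ≥ 65 and < 84 → Tier 2

Tier 2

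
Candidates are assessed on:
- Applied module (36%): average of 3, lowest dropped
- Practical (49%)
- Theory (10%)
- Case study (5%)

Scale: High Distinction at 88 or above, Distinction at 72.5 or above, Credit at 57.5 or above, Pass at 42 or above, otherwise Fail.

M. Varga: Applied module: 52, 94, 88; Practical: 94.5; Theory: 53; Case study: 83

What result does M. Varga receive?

Applied module: drop 52 → average of remaining 2 = 182/2 = 91
Weighted total:
  Applied module 91 × 0.36 = 32.76
  Practical 94.5 × 0.49 = 46.305
  Theory 53 × 0.1 = 5.3
  Case study 83 × 0.05 = 4.15
Sum = 88.515
88.515 ≥ 88 → High Distinction

High Distinction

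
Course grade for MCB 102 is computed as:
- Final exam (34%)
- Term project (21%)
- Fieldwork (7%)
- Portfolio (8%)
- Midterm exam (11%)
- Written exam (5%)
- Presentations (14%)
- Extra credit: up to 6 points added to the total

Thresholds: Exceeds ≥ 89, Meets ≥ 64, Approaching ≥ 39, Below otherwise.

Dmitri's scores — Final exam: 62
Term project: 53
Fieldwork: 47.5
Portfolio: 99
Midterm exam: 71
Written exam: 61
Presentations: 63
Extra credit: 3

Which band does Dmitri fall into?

Meets

Weighted total:
  Final exam 62 × 0.34 = 21.08
  Term project 53 × 0.21 = 11.13
  Fieldwork 47.5 × 0.07 = 3.325
  Portfolio 99 × 0.08 = 7.92
  Midterm exam 71 × 0.11 = 7.81
  Written exam 61 × 0.05 = 3.05
  Presentations 63 × 0.14 = 8.82
Sum = 63.135
Extra credit: 63.135 + 3 = 66.135
66.135 is ≥ 64 and < 89 → Meets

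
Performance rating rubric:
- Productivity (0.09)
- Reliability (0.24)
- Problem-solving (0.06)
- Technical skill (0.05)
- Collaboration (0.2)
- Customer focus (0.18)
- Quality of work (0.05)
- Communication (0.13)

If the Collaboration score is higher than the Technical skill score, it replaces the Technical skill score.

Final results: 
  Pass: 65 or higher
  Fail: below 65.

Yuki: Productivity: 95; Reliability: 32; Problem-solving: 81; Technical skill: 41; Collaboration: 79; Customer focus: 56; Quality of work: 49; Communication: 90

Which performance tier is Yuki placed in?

Pass

Collaboration (79) > Technical skill (41), so Technical skill counts as 79.
Weighted total:
  Productivity 95 × 0.09 = 8.55
  Reliability 32 × 0.24 = 7.68
  Problem-solving 81 × 0.06 = 4.86
  Technical skill 79 × 0.05 = 3.95
  Collaboration 79 × 0.2 = 15.8
  Customer focus 56 × 0.18 = 10.08
  Quality of work 49 × 0.05 = 2.45
  Communication 90 × 0.13 = 11.7
Sum = 65.07
65.07 ≥ 65 → Pass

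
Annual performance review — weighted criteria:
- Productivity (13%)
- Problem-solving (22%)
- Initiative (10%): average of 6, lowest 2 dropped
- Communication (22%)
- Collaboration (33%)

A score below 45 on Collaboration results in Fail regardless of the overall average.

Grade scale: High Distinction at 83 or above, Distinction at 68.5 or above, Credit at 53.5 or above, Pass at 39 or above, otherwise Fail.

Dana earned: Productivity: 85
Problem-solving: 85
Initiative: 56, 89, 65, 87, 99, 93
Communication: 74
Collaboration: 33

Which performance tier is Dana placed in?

Initiative: drop 56, 65 → average of remaining 4 = 368/4 = 92
Collaboration score 33 < 45: minimum not met.
Weighted total:
  Productivity 85 × 0.13 = 11.05
  Problem-solving 85 × 0.22 = 18.7
  Initiative 92 × 0.1 = 9.2
  Communication 74 × 0.22 = 16.28
  Collaboration 33 × 0.33 = 10.89
Sum = 66.12
Because the Collaboration minimum was not met, the result is Fail.

Fail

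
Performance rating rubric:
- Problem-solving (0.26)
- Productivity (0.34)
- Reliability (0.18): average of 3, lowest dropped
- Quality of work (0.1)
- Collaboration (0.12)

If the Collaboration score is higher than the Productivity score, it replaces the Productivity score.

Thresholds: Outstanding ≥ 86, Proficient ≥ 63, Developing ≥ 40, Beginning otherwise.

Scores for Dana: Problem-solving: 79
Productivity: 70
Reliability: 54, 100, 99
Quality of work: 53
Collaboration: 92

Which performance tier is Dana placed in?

Outstanding

Reliability: drop 54 → average of remaining 2 = 199/2 = 99.5
Collaboration (92) > Productivity (70), so Productivity counts as 92.
Weighted total:
  Problem-solving 79 × 0.26 = 20.54
  Productivity 92 × 0.34 = 31.28
  Reliability 99.5 × 0.18 = 17.91
  Quality of work 53 × 0.1 = 5.3
  Collaboration 92 × 0.12 = 11.04
Sum = 86.07
86.07 ≥ 86 → Outstanding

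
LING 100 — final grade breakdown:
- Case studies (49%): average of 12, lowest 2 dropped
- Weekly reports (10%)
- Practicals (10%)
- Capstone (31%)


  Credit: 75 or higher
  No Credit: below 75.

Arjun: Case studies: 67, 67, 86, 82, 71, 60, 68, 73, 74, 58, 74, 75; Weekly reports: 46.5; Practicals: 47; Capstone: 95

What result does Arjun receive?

Case studies: drop 58, 60 → average of remaining 10 = 737/10 = 73.7
Weighted total:
  Case studies 73.7 × 0.49 = 36.113
  Weekly reports 46.5 × 0.1 = 4.65
  Practicals 47 × 0.1 = 4.7
  Capstone 95 × 0.31 = 29.45
Sum = 74.913
74.913 < 75 → No Credit

No Credit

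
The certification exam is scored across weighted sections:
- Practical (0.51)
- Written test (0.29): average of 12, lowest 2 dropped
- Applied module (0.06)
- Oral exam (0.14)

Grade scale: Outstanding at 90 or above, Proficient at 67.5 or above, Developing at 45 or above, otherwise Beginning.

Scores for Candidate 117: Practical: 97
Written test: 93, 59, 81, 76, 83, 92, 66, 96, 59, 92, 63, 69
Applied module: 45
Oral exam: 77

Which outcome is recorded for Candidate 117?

Proficient

Written test: drop 59, 59 → average of remaining 10 = 811/10 = 81.1
Weighted total:
  Practical 97 × 0.51 = 49.47
  Written test 81.1 × 0.29 = 23.519
  Applied module 45 × 0.06 = 2.7
  Oral exam 77 × 0.14 = 10.78
Sum = 86.469
86.469 is ≥ 67.5 and < 90 → Proficient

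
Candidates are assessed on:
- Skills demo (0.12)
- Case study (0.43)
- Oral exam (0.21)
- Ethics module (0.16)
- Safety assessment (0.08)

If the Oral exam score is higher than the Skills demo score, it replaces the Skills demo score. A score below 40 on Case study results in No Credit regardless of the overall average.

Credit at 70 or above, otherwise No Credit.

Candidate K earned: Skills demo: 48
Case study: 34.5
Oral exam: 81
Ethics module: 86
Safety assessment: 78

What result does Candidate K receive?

No Credit

Oral exam (81) > Skills demo (48), so Skills demo counts as 81.
Case study score 34.5 < 40: minimum not met.
Weighted total:
  Skills demo 81 × 0.12 = 9.72
  Case study 34.5 × 0.43 = 14.835
  Oral exam 81 × 0.21 = 17.01
  Ethics module 86 × 0.16 = 13.76
  Safety assessment 78 × 0.08 = 6.24
Sum = 61.565
Because the Case study minimum was not met, the result is No Credit.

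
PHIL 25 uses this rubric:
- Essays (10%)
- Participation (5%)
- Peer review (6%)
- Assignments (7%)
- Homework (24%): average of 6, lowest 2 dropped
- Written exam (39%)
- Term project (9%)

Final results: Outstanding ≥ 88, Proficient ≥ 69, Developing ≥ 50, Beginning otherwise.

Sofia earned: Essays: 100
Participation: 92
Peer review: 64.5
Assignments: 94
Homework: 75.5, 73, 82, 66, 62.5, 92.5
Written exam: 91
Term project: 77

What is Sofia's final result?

Proficient

Homework: drop 62.5, 66 → average of remaining 4 = 323/4 = 80.75
Weighted total:
  Essays 100 × 0.1 = 10
  Participation 92 × 0.05 = 4.6
  Peer review 64.5 × 0.06 = 3.87
  Assignments 94 × 0.07 = 6.58
  Homework 80.75 × 0.24 = 19.38
  Written exam 91 × 0.39 = 35.49
  Term project 77 × 0.09 = 6.93
Sum = 86.85
86.85 is ≥ 69 and < 88 → Proficient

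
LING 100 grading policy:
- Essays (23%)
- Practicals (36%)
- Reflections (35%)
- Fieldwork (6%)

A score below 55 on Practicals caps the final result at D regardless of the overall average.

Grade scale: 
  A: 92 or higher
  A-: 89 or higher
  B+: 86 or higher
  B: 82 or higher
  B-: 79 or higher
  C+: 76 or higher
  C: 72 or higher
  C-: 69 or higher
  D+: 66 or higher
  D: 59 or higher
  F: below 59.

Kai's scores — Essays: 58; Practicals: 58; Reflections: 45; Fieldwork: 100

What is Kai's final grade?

Practicals score 58 ≥ 55: minimum met.
Weighted total:
  Essays 58 × 0.23 = 13.34
  Practicals 58 × 0.36 = 20.88
  Reflections 45 × 0.35 = 15.75
  Fieldwork 100 × 0.06 = 6
Sum = 55.97
55.97 < 59 → F

F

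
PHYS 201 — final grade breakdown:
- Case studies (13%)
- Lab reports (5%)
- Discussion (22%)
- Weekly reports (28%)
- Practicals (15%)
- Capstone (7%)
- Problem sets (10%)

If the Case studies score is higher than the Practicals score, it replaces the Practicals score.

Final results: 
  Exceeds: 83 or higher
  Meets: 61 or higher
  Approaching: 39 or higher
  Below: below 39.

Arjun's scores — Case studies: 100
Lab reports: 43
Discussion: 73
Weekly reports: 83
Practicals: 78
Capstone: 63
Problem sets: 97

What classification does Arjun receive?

Exceeds

Case studies (100) > Practicals (78), so Practicals counts as 100.
Weighted total:
  Case studies 100 × 0.13 = 13
  Lab reports 43 × 0.05 = 2.15
  Discussion 73 × 0.22 = 16.06
  Weekly reports 83 × 0.28 = 23.24
  Practicals 100 × 0.15 = 15
  Capstone 63 × 0.07 = 4.41
  Problem sets 97 × 0.1 = 9.7
Sum = 83.56
83.56 ≥ 83 → Exceeds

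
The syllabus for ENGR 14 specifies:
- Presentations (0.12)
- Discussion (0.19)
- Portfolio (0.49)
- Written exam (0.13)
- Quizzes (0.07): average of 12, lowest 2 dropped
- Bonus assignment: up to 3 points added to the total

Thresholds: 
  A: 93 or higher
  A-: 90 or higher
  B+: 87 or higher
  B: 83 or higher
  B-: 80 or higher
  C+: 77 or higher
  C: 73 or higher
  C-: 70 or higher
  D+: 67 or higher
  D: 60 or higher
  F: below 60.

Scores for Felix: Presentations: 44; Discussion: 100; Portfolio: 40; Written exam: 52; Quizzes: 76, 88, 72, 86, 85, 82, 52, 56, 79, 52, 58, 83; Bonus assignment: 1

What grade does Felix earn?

Quizzes: drop 52, 52 → average of remaining 10 = 765/10 = 76.5
Weighted total:
  Presentations 44 × 0.12 = 5.28
  Discussion 100 × 0.19 = 19
  Portfolio 40 × 0.49 = 19.6
  Written exam 52 × 0.13 = 6.76
  Quizzes 76.5 × 0.07 = 5.355
Sum = 55.995
Bonus assignment: 55.995 + 1 = 56.995
56.995 < 60 → F

F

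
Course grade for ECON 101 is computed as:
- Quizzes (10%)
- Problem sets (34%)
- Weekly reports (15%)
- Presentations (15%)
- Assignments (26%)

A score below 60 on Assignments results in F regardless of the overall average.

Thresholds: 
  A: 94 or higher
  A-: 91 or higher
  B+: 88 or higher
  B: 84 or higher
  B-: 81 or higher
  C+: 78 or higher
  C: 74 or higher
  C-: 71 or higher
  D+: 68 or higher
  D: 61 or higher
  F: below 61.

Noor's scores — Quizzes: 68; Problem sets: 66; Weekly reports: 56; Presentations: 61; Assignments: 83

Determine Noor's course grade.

Assignments score 83 ≥ 60: minimum met.
Weighted total:
  Quizzes 68 × 0.1 = 6.8
  Problem sets 66 × 0.34 = 22.44
  Weekly reports 56 × 0.15 = 8.4
  Presentations 61 × 0.15 = 9.15
  Assignments 83 × 0.26 = 21.58
Sum = 68.37
68.37 is ≥ 68 and < 71 → D+

D+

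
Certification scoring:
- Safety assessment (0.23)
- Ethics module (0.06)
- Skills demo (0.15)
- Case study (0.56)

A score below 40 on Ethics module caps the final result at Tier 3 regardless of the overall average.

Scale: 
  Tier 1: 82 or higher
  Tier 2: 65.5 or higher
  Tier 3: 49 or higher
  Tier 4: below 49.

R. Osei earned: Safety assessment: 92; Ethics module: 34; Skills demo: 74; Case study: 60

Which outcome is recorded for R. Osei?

Ethics module score 34 < 40: minimum not met.
Weighted total:
  Safety assessment 92 × 0.23 = 21.16
  Ethics module 34 × 0.06 = 2.04
  Skills demo 74 × 0.15 = 11.1
  Case study 60 × 0.56 = 33.6
Sum = 67.9
67.9 would be Tier 2; cap at Tier 3 applies → Tier 3.

Tier 3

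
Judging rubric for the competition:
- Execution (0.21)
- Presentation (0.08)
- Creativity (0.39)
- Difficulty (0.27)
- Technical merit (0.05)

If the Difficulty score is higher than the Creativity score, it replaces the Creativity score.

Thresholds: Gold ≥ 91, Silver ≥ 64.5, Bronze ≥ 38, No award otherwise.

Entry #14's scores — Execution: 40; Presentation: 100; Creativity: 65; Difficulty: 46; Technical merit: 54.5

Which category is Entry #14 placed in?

Bronze

Difficulty (46) ≤ Creativity (65), so Creativity stays at 65.
Weighted total:
  Execution 40 × 0.21 = 8.4
  Presentation 100 × 0.08 = 8
  Creativity 65 × 0.39 = 25.35
  Difficulty 46 × 0.27 = 12.42
  Technical merit 54.5 × 0.05 = 2.725
Sum = 56.895
56.895 is ≥ 38 and < 64.5 → Bronze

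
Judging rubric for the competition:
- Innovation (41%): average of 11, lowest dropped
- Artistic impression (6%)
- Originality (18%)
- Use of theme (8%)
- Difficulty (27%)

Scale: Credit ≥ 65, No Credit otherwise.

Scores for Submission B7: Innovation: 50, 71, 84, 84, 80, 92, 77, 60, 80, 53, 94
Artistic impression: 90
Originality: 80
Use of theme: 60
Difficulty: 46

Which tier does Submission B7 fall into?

Innovation: drop 50 → average of remaining 10 = 775/10 = 77.5
Weighted total:
  Innovation 77.5 × 0.41 = 31.775
  Artistic impression 90 × 0.06 = 5.4
  Originality 80 × 0.18 = 14.4
  Use of theme 60 × 0.08 = 4.8
  Difficulty 46 × 0.27 = 12.42
Sum = 68.795
68.795 ≥ 65 → Credit

Credit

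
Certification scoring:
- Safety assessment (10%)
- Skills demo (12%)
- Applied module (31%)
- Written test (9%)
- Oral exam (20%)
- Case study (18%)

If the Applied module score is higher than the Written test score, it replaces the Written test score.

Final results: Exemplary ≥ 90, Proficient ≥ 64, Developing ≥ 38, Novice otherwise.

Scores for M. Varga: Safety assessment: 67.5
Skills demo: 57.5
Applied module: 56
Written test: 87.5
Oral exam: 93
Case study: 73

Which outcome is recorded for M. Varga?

Proficient

Applied module (56) ≤ Written test (87.5), so Written test stays at 87.5.
Weighted total:
  Safety assessment 67.5 × 0.1 = 6.75
  Skills demo 57.5 × 0.12 = 6.9
  Applied module 56 × 0.31 = 17.36
  Written test 87.5 × 0.09 = 7.875
  Oral exam 93 × 0.2 = 18.6
  Case study 73 × 0.18 = 13.14
Sum = 70.625
70.625 is ≥ 64 and < 90 → Proficient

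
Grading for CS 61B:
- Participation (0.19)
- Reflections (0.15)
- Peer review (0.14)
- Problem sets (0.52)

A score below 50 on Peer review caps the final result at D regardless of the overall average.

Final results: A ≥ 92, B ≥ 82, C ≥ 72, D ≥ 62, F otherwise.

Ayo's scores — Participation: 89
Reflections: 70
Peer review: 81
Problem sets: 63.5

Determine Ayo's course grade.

Peer review score 81 ≥ 50: minimum met.
Weighted total:
  Participation 89 × 0.19 = 16.91
  Reflections 70 × 0.15 = 10.5
  Peer review 81 × 0.14 = 11.34
  Problem sets 63.5 × 0.52 = 33.02
Sum = 71.77
71.77 is ≥ 62 and < 72 → D

D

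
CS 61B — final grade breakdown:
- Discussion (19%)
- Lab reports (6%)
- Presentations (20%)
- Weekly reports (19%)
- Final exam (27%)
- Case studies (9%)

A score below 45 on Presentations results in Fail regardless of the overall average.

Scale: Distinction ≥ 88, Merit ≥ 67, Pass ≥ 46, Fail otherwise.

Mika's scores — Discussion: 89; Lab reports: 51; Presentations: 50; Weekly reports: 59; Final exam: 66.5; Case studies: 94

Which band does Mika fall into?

Presentations score 50 ≥ 45: minimum met.
Weighted total:
  Discussion 89 × 0.19 = 16.91
  Lab reports 51 × 0.06 = 3.06
  Presentations 50 × 0.2 = 10
  Weekly reports 59 × 0.19 = 11.21
  Final exam 66.5 × 0.27 = 17.955
  Case studies 94 × 0.09 = 8.46
Sum = 67.595
67.595 is ≥ 67 and < 88 → Merit

Merit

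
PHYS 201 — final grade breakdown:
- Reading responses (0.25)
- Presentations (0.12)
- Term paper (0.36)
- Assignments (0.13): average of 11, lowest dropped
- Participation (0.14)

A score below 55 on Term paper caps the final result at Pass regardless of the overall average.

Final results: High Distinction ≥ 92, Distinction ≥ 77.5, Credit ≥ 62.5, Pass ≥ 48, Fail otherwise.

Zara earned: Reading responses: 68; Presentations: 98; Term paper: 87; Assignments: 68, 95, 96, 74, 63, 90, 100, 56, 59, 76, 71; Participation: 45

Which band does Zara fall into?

Assignments: drop 56 → average of remaining 10 = 792/10 = 79.2
Term paper score 87 ≥ 55: minimum met.
Weighted total:
  Reading responses 68 × 0.25 = 17
  Presentations 98 × 0.12 = 11.76
  Term paper 87 × 0.36 = 31.32
  Assignments 79.2 × 0.13 = 10.296
  Participation 45 × 0.14 = 6.3
Sum = 76.676
76.676 is ≥ 62.5 and < 77.5 → Credit

Credit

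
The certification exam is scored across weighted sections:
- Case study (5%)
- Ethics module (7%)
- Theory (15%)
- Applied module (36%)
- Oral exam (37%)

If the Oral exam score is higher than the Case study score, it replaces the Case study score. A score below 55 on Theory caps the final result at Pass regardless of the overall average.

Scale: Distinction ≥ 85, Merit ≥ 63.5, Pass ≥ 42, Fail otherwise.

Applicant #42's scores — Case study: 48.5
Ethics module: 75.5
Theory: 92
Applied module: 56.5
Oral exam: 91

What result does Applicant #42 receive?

Merit

Oral exam (91) > Case study (48.5), so Case study counts as 91.
Theory score 92 ≥ 55: minimum met.
Weighted total:
  Case study 91 × 0.05 = 4.55
  Ethics module 75.5 × 0.07 = 5.285
  Theory 92 × 0.15 = 13.8
  Applied module 56.5 × 0.36 = 20.34
  Oral exam 91 × 0.37 = 33.67
Sum = 77.645
77.645 is ≥ 63.5 and < 85 → Merit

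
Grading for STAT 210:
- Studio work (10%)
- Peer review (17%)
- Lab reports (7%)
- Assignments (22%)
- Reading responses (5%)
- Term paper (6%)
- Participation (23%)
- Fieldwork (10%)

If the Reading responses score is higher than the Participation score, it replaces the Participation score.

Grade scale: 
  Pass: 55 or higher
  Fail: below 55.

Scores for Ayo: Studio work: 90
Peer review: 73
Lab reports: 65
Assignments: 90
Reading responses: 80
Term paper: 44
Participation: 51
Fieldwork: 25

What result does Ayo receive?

Pass

Reading responses (80) > Participation (51), so Participation counts as 80.
Weighted total:
  Studio work 90 × 0.1 = 9
  Peer review 73 × 0.17 = 12.41
  Lab reports 65 × 0.07 = 4.55
  Assignments 90 × 0.22 = 19.8
  Reading responses 80 × 0.05 = 4
  Term paper 44 × 0.06 = 2.64
  Participation 80 × 0.23 = 18.4
  Fieldwork 25 × 0.1 = 2.5
Sum = 73.3
73.3 ≥ 55 → Pass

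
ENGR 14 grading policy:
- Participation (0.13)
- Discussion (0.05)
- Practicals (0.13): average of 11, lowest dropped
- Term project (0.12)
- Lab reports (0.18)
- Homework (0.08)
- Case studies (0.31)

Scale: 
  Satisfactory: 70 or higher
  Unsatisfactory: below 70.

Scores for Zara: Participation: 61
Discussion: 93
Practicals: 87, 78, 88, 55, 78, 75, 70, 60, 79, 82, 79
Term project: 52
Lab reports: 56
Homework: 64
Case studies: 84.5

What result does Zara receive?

Practicals: drop 55 → average of remaining 10 = 776/10 = 77.6
Weighted total:
  Participation 61 × 0.13 = 7.93
  Discussion 93 × 0.05 = 4.65
  Practicals 77.6 × 0.13 = 10.088
  Term project 52 × 0.12 = 6.24
  Lab reports 56 × 0.18 = 10.08
  Homework 64 × 0.08 = 5.12
  Case studies 84.5 × 0.31 = 26.195
Sum = 70.303
70.303 ≥ 70 → Satisfactory

Satisfactory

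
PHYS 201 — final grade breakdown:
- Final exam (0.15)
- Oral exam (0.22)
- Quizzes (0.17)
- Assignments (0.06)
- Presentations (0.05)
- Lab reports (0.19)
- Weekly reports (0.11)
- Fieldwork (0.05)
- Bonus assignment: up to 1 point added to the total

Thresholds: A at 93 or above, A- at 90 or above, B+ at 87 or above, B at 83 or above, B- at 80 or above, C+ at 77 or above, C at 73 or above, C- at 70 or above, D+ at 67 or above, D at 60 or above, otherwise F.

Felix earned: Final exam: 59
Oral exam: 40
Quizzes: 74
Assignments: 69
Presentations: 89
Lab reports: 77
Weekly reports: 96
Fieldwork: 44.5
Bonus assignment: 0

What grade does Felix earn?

D

Weighted total:
  Final exam 59 × 0.15 = 8.85
  Oral exam 40 × 0.22 = 8.8
  Quizzes 74 × 0.17 = 12.58
  Assignments 69 × 0.06 = 4.14
  Presentations 89 × 0.05 = 4.45
  Lab reports 77 × 0.19 = 14.63
  Weekly reports 96 × 0.11 = 10.56
  Fieldwork 44.5 × 0.05 = 2.225
Sum = 66.235
Bonus assignment: 66.235 + 0 = 66.235
66.235 is ≥ 60 and < 67 → D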